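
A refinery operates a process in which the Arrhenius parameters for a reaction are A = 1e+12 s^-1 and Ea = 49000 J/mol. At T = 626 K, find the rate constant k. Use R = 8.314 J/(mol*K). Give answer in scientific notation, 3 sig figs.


k = A * exp(-Ea/(R*T))
k = 1e+12 * exp(-49000 / (8.314 * 626))
k = 1e+12 * exp(-9.414814)
k = 8.15e+07


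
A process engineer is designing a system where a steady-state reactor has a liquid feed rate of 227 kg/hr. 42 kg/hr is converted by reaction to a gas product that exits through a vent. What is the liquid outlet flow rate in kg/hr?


Steady-state mass balance on the main outlet: F_out = F_in - F_removed
F_out = 227 - 42
F_out = 185 kg/hr


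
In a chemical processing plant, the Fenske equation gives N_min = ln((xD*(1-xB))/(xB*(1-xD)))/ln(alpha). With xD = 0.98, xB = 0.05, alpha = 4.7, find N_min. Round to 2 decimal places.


N_min = ln((xD*(1-xB))/(xB*(1-xD))) / ln(alpha)
Numerator inside ln: 0.931 / 0.001 = 931.0
ln(931.0) = 6.836259
ln(alpha) = ln(4.7) = 1.547563
N_min = 6.836259 / 1.547563 = 4.42


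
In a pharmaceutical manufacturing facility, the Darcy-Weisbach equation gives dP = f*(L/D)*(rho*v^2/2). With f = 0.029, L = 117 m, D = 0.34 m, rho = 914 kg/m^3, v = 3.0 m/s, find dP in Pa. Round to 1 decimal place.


dP = f * (L/D) * (rho*v^2/2)
dP = 0.029 * (117/0.34) * (914*3.0^2/2)
L/D = 344.11764706
rho*v^2/2 = 914*9.0/2 = 4113.0
dP = 0.029 * 344.11764706 * 4113.0
dP = 41045.3 Pa


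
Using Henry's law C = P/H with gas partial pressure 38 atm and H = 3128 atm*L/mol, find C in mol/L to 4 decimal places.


C = P / H
C = 38 / 3128
C = 0.0121 mol/L


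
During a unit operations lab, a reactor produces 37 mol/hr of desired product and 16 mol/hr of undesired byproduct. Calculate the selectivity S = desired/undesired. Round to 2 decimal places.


S = desired product rate / undesired product rate
S = 37 / 16
S = 2.31


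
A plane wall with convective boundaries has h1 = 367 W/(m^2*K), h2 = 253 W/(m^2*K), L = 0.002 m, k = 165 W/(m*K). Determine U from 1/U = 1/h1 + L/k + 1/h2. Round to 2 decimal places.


1/U = 1/h1 + L/k + 1/h2
1/U = 1/367 + 0.002/165 + 1/253
1/U = 0.0027247956 + 1.21212e-05 + 0.0039525692
1/U = 0.006689486
U = 149.49 W/(m^2*K)


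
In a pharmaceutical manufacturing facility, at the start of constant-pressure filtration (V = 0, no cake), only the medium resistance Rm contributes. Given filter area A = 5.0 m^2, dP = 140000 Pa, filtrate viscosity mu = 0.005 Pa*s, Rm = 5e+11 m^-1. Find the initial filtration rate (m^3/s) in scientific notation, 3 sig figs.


rate = A * dP / (mu * Rm)
rate = 5.0 * 140000 / (0.005 * 5e+11)
rate = 700000.0 / 2.500e+09
rate = 2.80e-04 m^3/s


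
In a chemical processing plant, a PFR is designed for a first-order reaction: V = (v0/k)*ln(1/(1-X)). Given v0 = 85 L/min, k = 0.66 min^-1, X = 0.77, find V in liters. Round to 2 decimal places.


V = (v0/k) * ln(1/(1-X))
V = (85/0.66) * ln(1/(1-0.77))
V = 128.787879 * ln(4.347826)
V = 128.787879 * 1.469676
V = 189.28 L


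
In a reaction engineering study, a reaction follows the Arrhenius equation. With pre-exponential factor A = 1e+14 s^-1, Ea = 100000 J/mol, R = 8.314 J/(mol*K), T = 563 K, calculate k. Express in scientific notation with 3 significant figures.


k = A * exp(-Ea/(R*T))
k = 1e+14 * exp(-100000 / (8.314 * 563))
k = 1e+14 * exp(-21.363952)
k = 5.27e+04


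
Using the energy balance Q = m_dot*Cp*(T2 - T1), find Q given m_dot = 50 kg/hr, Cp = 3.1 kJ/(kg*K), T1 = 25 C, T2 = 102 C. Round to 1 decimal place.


Q = m_dot * Cp * (T2 - T1)
Q = 50 * 3.1 * (102 - 25)
Q = 50 * 3.1 * 77
Q = 11935.0 kJ/hr


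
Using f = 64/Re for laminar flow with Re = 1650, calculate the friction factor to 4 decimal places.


f = 64 / Re
f = 64 / 1650
f = 0.0388


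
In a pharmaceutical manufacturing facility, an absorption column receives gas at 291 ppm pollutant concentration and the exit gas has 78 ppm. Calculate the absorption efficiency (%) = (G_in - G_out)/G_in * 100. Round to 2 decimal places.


Efficiency = (G_in - G_out) / G_in * 100%
Efficiency = (291 - 78) / 291 * 100
Efficiency = 213 / 291 * 100
Efficiency = 73.20%


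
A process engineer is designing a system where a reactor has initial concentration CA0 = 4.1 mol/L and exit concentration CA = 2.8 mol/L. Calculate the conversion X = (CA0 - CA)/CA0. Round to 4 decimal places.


X = (CA0 - CA) / CA0
X = (4.1 - 2.8) / 4.1
X = 1.3 / 4.1
X = 0.3171


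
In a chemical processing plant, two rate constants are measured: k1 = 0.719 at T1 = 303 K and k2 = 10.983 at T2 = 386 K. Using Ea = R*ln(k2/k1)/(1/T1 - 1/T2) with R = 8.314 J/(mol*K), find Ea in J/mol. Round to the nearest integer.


Ea = R * ln(k2/k1) / (1/T1 - 1/T2)
ln(k2/k1) = ln(10.983/0.719) = 2.7262425
1/T1 - 1/T2 = 1/303 - 1/386 = 0.000709656458
Ea = 8.314 * 2.7262425 / 0.000709656458
Ea = 31939 J/mol


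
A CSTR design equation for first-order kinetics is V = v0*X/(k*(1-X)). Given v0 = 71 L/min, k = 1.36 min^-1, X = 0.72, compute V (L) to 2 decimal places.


V = v0 * X / (k * (1 - X))
V = 71 * 0.72 / (1.36 * (1 - 0.72))
V = 51.12 / (1.36 * 0.28)
V = 51.12 / 0.3808
V = 134.24 L


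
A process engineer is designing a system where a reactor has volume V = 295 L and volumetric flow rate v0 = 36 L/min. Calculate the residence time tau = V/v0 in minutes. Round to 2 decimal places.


tau = V / v0
tau = 295 / 36
tau = 8.19 min


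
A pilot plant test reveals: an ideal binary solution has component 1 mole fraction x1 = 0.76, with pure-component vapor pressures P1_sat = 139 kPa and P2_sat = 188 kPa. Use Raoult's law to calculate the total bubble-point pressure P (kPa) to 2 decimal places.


P = x1*P1_sat + x2*P2_sat
x2 = 1 - x1 = 1 - 0.76 = 0.24
P = 0.76*139 + 0.24*188
P = 105.64 + 45.12
P = 150.76 kPa


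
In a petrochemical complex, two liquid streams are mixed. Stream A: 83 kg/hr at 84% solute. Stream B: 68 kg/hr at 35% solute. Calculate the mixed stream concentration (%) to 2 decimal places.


Mass balance on solute: F1*x1 + F2*x2 = F3*x3
F3 = F1 + F2 = 83 + 68 = 151 kg/hr
x3 = (F1*x1 + F2*x2)/F3
x3 = (83*0.84 + 68*0.35) / 151
x3 = 61.93%


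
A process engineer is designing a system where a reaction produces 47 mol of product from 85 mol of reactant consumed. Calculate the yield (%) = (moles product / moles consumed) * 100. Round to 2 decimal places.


Yield = (moles product / moles consumed) * 100%
Yield = (47 / 85) * 100
Yield = 0.5529 * 100
Yield = 55.29%


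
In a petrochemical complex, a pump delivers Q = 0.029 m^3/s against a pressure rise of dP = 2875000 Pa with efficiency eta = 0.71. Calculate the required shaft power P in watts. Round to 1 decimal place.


P = Q * dP / eta
P = 0.029 * 2875000 / 0.71
P = 83375.0 / 0.71
P = 117429.6 W


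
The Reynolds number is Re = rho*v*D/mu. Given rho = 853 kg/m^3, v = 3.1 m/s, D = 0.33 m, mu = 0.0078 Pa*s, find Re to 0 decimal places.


Re = rho * v * D / mu
Re = 853 * 3.1 * 0.33 / 0.0078
Re = 872.619 / 0.0078
Re = 111874


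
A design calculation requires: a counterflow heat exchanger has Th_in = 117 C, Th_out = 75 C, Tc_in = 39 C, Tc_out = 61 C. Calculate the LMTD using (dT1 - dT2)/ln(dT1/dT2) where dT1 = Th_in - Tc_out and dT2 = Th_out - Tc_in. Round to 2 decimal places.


dT1 = Th_in - Tc_out = 117 - 61 = 56
dT2 = Th_out - Tc_in = 75 - 39 = 36
LMTD = (dT1 - dT2) / ln(dT1/dT2)
LMTD = (56 - 36) / ln(56/36)
LMTD = 45.27 K


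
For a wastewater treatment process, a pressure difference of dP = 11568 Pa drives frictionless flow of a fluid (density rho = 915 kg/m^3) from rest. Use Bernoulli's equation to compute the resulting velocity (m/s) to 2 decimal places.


v = sqrt(2*dP/rho)
v = sqrt(2*11568/915)
v = sqrt(25.285246)
v = 5.03 m/s


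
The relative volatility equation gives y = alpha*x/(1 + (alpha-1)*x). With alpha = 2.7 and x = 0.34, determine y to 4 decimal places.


y = alpha*x / (1 + (alpha-1)*x)
y = 2.7*0.34 / (1 + (2.7-1)*0.34)
y = 0.918 / (1 + 0.578)
y = 0.918 / 1.578
y = 0.5817


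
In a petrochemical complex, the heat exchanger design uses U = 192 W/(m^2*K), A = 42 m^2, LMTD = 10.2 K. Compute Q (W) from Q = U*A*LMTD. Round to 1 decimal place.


Q = U * A * LMTD
Q = 192 * 42 * 10.2
Q = 82252.8 W


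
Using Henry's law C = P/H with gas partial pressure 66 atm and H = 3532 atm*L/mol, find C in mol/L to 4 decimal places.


C = P / H
C = 66 / 3532
C = 0.0187 mol/L


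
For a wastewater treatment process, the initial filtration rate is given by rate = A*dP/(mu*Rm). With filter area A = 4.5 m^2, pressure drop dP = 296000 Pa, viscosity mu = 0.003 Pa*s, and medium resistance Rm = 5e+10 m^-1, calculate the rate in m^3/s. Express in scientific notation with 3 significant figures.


rate = A * dP / (mu * Rm)
rate = 4.5 * 296000 / (0.003 * 5e+10)
rate = 1332000.0 / 1.500e+08
rate = 8.88e-03 m^3/s


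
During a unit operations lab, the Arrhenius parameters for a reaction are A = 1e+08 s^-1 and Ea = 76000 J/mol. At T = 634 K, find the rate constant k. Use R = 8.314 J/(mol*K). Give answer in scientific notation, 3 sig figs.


k = A * exp(-Ea/(R*T))
k = 1e+08 * exp(-76000 / (8.314 * 634))
k = 1e+08 * exp(-14.418309)
k = 5.47e+01


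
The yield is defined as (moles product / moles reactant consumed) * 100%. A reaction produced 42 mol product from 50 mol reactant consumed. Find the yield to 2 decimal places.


Yield = (moles product / moles consumed) * 100%
Yield = (42 / 50) * 100
Yield = 0.84 * 100
Yield = 84.00%


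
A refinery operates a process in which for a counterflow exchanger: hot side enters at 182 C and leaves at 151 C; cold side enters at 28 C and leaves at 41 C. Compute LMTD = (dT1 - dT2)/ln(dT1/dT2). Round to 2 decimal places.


dT1 = Th_in - Tc_out = 182 - 41 = 141
dT2 = Th_out - Tc_in = 151 - 28 = 123
LMTD = (dT1 - dT2) / ln(dT1/dT2)
LMTD = (141 - 123) / ln(141/123)
LMTD = 131.80 K


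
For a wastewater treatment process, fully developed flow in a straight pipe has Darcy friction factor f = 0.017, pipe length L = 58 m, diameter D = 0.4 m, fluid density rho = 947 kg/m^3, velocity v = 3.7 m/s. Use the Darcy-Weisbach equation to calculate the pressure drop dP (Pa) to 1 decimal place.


dP = f * (L/D) * (rho*v^2/2)
dP = 0.017 * (58/0.4) * (947*3.7^2/2)
L/D = 145.0
rho*v^2/2 = 947*13.69/2 = 6482.215
dP = 0.017 * 145.0 * 6482.215
dP = 15978.7 Pa


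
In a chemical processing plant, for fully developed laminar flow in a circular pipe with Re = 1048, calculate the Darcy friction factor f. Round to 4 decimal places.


f = 64 / Re
f = 64 / 1048
f = 0.0611


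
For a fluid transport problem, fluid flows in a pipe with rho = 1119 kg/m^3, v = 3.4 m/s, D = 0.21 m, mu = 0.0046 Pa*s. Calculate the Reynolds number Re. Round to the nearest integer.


Re = rho * v * D / mu
Re = 1119 * 3.4 * 0.21 / 0.0046
Re = 798.966 / 0.0046
Re = 173688


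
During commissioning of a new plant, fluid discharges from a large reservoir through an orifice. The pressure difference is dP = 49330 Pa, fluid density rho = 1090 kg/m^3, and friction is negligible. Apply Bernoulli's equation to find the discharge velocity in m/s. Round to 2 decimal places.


v = sqrt(2*dP/rho)
v = sqrt(2*49330/1090)
v = sqrt(90.513761)
v = 9.51 m/s


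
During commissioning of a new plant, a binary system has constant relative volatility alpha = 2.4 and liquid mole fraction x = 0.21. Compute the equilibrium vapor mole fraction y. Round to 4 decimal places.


y = alpha*x / (1 + (alpha-1)*x)
y = 2.4*0.21 / (1 + (2.4-1)*0.21)
y = 0.504 / (1 + 0.294)
y = 0.504 / 1.294
y = 0.3895


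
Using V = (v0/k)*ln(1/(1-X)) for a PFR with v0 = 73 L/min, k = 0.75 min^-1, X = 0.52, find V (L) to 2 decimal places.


V = (v0/k) * ln(1/(1-X))
V = (73/0.75) * ln(1/(1-0.52))
V = 97.333333 * ln(2.083333)
V = 97.333333 * 0.733969
V = 71.44 L


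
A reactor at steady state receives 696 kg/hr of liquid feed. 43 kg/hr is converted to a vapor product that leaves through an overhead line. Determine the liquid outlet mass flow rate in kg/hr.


Steady-state mass balance on the main outlet: F_out = F_in - F_removed
F_out = 696 - 43
F_out = 653 kg/hr


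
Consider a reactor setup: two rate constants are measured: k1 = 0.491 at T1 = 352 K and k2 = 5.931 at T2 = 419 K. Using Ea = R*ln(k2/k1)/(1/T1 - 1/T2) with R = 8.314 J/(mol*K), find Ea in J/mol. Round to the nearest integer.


Ea = R * ln(k2/k1) / (1/T1 - 1/T2)
ln(k2/k1) = ln(5.931/0.491) = 2.491504
1/T1 - 1/T2 = 1/352 - 1/419 = 0.000454274246
Ea = 8.314 * 2.491504 / 0.000454274246
Ea = 45599 J/mol


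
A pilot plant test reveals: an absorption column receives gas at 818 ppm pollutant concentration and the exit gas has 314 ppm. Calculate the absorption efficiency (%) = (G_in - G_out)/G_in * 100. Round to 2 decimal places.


Efficiency = (G_in - G_out) / G_in * 100%
Efficiency = (818 - 314) / 818 * 100
Efficiency = 504 / 818 * 100
Efficiency = 61.61%


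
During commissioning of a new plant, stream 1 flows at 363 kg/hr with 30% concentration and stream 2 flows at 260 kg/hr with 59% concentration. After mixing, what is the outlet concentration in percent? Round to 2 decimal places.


Mass balance on solute: F1*x1 + F2*x2 = F3*x3
F3 = F1 + F2 = 363 + 260 = 623 kg/hr
x3 = (F1*x1 + F2*x2)/F3
x3 = (363*0.3 + 260*0.59) / 623
x3 = 42.10%


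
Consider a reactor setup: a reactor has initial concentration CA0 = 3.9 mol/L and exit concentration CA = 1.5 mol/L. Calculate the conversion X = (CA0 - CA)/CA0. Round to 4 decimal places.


X = (CA0 - CA) / CA0
X = (3.9 - 1.5) / 3.9
X = 2.4 / 3.9
X = 0.6154


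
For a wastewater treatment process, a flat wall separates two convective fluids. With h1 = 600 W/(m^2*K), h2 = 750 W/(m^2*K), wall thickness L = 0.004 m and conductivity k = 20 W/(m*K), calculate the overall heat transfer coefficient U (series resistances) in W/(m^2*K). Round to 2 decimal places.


1/U = 1/h1 + L/k + 1/h2
1/U = 1/600 + 0.004/20 + 1/750
1/U = 0.0016666667 + 0.0002 + 0.0013333333
1/U = 0.0032
U = 312.50 W/(m^2*K)


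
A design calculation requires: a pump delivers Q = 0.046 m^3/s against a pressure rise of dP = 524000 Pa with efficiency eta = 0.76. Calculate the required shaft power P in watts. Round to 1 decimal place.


P = Q * dP / eta
P = 0.046 * 524000 / 0.76
P = 24104.0 / 0.76
P = 31715.8 W


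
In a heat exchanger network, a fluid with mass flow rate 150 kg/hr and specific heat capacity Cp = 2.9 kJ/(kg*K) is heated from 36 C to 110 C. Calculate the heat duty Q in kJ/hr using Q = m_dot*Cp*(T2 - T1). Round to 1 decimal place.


Q = m_dot * Cp * (T2 - T1)
Q = 150 * 2.9 * (110 - 36)
Q = 150 * 2.9 * 74
Q = 32190.0 kJ/hr


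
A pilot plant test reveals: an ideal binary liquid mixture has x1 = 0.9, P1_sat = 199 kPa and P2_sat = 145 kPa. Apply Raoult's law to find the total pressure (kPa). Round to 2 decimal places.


P = x1*P1_sat + x2*P2_sat
x2 = 1 - x1 = 1 - 0.9 = 0.1
P = 0.9*199 + 0.1*145
P = 179.1 + 14.5
P = 193.60 kPa


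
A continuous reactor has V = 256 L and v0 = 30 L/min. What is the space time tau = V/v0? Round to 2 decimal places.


tau = V / v0
tau = 256 / 30
tau = 8.53 min


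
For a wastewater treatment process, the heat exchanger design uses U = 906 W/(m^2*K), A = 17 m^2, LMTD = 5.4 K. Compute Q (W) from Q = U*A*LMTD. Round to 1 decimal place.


Q = U * A * LMTD
Q = 906 * 17 * 5.4
Q = 83170.8 W


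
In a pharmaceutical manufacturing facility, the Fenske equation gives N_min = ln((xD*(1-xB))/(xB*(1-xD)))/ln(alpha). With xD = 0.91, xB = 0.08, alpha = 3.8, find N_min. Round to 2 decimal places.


N_min = ln((xD*(1-xB))/(xB*(1-xD))) / ln(alpha)
Numerator inside ln: 0.8372 / 0.0072 = 116.277778
ln(116.277778) = 4.755982
ln(alpha) = ln(3.8) = 1.335001
N_min = 4.755982 / 1.335001 = 3.56


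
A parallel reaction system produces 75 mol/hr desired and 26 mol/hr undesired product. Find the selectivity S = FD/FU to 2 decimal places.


S = desired product rate / undesired product rate
S = 75 / 26
S = 2.88


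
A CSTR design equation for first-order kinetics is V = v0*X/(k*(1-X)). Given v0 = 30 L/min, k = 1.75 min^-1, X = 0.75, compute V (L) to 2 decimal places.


V = v0 * X / (k * (1 - X))
V = 30 * 0.75 / (1.75 * (1 - 0.75))
V = 22.5 / (1.75 * 0.25)
V = 22.5 / 0.4375
V = 51.43 L


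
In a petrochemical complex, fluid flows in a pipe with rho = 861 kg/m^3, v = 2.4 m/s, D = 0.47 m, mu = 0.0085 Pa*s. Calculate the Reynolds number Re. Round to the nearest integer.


Re = rho * v * D / mu
Re = 861 * 2.4 * 0.47 / 0.0085
Re = 971.208 / 0.0085
Re = 114260


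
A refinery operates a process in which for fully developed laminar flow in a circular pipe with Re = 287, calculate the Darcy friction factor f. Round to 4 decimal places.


f = 64 / Re
f = 64 / 287
f = 0.2230


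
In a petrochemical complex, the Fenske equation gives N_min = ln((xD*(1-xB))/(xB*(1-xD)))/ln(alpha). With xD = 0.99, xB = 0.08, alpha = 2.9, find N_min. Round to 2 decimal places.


N_min = ln((xD*(1-xB))/(xB*(1-xD))) / ln(alpha)
Numerator inside ln: 0.9108 / 0.0008 = 1138.5
ln(1138.5) = 7.037467
ln(alpha) = ln(2.9) = 1.064711
N_min = 7.037467 / 1.064711 = 6.61


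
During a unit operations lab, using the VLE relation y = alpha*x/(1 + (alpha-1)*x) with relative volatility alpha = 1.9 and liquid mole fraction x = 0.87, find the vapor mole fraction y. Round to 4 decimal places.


y = alpha*x / (1 + (alpha-1)*x)
y = 1.9*0.87 / (1 + (1.9-1)*0.87)
y = 1.653 / (1 + 0.783)
y = 1.653 / 1.783
y = 0.9271


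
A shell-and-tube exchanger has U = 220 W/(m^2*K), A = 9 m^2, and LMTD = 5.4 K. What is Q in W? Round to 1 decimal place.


Q = U * A * LMTD
Q = 220 * 9 * 5.4
Q = 10692.0 W


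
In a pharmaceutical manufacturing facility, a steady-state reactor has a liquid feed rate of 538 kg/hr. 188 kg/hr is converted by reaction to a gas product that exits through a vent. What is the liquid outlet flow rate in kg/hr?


Steady-state mass balance on the main outlet: F_out = F_in - F_removed
F_out = 538 - 188
F_out = 350 kg/hr


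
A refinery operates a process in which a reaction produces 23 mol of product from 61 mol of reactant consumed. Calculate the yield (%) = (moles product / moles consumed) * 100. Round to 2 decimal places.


Yield = (moles product / moles consumed) * 100%
Yield = (23 / 61) * 100
Yield = 0.377 * 100
Yield = 37.70%


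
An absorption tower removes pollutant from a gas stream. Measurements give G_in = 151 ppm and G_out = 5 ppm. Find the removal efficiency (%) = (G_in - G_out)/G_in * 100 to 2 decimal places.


Efficiency = (G_in - G_out) / G_in * 100%
Efficiency = (151 - 5) / 151 * 100
Efficiency = 146 / 151 * 100
Efficiency = 96.69%


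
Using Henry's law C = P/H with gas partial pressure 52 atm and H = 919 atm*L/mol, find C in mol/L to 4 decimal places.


C = P / H
C = 52 / 919
C = 0.0566 mol/L


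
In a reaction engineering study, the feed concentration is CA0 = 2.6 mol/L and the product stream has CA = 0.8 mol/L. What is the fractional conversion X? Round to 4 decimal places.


X = (CA0 - CA) / CA0
X = (2.6 - 0.8) / 2.6
X = 1.8 / 2.6
X = 0.6923


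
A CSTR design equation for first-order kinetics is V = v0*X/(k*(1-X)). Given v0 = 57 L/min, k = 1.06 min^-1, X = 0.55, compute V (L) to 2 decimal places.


V = v0 * X / (k * (1 - X))
V = 57 * 0.55 / (1.06 * (1 - 0.55))
V = 31.35 / (1.06 * 0.45)
V = 31.35 / 0.477
V = 65.72 L


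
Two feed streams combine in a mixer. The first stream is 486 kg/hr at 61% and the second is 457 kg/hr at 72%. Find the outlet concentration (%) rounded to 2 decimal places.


Mass balance on solute: F1*x1 + F2*x2 = F3*x3
F3 = F1 + F2 = 486 + 457 = 943 kg/hr
x3 = (F1*x1 + F2*x2)/F3
x3 = (486*0.61 + 457*0.72) / 943
x3 = 66.33%


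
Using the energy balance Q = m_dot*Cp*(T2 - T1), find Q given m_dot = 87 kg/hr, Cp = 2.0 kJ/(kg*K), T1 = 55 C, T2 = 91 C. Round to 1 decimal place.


Q = m_dot * Cp * (T2 - T1)
Q = 87 * 2.0 * (91 - 55)
Q = 87 * 2.0 * 36
Q = 6264.0 kJ/hr


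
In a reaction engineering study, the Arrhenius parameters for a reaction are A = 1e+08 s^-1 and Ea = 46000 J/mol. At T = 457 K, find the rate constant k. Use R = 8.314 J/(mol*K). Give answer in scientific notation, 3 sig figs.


k = A * exp(-Ea/(R*T))
k = 1e+08 * exp(-46000 / (8.314 * 457))
k = 1e+08 * exp(-12.106863)
k = 5.52e+02


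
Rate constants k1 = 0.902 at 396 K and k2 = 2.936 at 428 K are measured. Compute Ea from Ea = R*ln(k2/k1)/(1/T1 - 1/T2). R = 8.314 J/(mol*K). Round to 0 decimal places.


Ea = R * ln(k2/k1) / (1/T1 - 1/T2)
ln(k2/k1) = ln(2.936/0.902) = 1.1801889
1/T1 - 1/T2 = 1/396 - 1/428 = 0.000188803927
Ea = 8.314 * 1.1801889 / 0.000188803927
Ea = 51970 J/mol


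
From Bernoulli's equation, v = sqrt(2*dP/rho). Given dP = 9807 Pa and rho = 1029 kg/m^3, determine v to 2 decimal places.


v = sqrt(2*dP/rho)
v = sqrt(2*9807/1029)
v = sqrt(19.061224)
v = 4.37 m/s


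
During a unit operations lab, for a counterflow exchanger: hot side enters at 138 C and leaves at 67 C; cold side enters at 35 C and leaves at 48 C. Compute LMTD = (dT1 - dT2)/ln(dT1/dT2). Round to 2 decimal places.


dT1 = Th_in - Tc_out = 138 - 48 = 90
dT2 = Th_out - Tc_in = 67 - 35 = 32
LMTD = (dT1 - dT2) / ln(dT1/dT2)
LMTD = (90 - 32) / ln(90/32)
LMTD = 56.09 K


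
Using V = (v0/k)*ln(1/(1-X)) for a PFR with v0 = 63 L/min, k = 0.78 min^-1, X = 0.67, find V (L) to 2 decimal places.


V = (v0/k) * ln(1/(1-X))
V = (63/0.78) * ln(1/(1-0.67))
V = 80.769231 * ln(3.030303)
V = 80.769231 * 1.108663
V = 89.55 L


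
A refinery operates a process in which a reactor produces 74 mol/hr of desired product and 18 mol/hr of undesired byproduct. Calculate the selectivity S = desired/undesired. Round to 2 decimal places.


S = desired product rate / undesired product rate
S = 74 / 18
S = 4.11


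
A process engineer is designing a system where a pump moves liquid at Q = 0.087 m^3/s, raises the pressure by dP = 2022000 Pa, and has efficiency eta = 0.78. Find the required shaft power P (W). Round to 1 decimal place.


P = Q * dP / eta
P = 0.087 * 2022000 / 0.78
P = 175914.0 / 0.78
P = 225530.8 W


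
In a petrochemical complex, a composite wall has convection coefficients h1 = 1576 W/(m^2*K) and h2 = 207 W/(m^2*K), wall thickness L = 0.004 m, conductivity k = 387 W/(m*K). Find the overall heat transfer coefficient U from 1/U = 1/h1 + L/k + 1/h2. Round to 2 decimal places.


1/U = 1/h1 + L/k + 1/h2
1/U = 1/1576 + 0.004/387 + 1/207
1/U = 0.0006345178 + 1.03359e-05 + 0.0048309179
1/U = 0.0054757716
U = 182.62 W/(m^2*K)


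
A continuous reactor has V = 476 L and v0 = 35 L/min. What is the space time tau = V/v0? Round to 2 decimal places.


tau = V / v0
tau = 476 / 35
tau = 13.60 min


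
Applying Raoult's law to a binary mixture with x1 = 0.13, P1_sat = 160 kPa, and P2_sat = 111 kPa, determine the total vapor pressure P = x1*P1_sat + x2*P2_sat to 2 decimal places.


P = x1*P1_sat + x2*P2_sat
x2 = 1 - x1 = 1 - 0.13 = 0.87
P = 0.13*160 + 0.87*111
P = 20.8 + 96.57
P = 117.37 kPa


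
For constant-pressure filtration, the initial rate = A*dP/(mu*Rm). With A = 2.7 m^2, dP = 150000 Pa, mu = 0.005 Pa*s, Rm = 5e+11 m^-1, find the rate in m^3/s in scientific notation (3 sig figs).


rate = A * dP / (mu * Rm)
rate = 2.7 * 150000 / (0.005 * 5e+11)
rate = 405000.0 / 2.500e+09
rate = 1.62e-04 m^3/s


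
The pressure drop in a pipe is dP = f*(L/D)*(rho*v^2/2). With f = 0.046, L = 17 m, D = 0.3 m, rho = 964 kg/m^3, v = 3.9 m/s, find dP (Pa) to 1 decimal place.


dP = f * (L/D) * (rho*v^2/2)
dP = 0.046 * (17/0.3) * (964*3.9^2/2)
L/D = 56.66666667
rho*v^2/2 = 964*15.21/2 = 7331.22
dP = 0.046 * 56.66666667 * 7331.22
dP = 19110.0 Pa


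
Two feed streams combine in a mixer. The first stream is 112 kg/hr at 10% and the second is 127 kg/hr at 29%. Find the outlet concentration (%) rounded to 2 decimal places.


Mass balance on solute: F1*x1 + F2*x2 = F3*x3
F3 = F1 + F2 = 112 + 127 = 239 kg/hr
x3 = (F1*x1 + F2*x2)/F3
x3 = (112*0.1 + 127*0.29) / 239
x3 = 20.10%


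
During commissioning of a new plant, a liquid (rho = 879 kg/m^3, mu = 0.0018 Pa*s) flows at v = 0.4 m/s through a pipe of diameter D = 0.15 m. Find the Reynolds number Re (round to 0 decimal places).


Re = rho * v * D / mu
Re = 879 * 0.4 * 0.15 / 0.0018
Re = 52.74 / 0.0018
Re = 29300


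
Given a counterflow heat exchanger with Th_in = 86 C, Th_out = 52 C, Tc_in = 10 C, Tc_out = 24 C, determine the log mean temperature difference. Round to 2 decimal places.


dT1 = Th_in - Tc_out = 86 - 24 = 62
dT2 = Th_out - Tc_in = 52 - 10 = 42
LMTD = (dT1 - dT2) / ln(dT1/dT2)
LMTD = (62 - 42) / ln(62/42)
LMTD = 51.35 K


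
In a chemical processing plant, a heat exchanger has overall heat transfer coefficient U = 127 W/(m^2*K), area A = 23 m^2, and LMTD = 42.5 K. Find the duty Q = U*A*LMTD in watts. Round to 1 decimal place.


Q = U * A * LMTD
Q = 127 * 23 * 42.5
Q = 124142.5 W


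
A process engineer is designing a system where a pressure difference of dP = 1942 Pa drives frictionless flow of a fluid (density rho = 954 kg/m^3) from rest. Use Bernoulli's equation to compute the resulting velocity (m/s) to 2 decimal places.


v = sqrt(2*dP/rho)
v = sqrt(2*1942/954)
v = sqrt(4.071279)
v = 2.02 m/s


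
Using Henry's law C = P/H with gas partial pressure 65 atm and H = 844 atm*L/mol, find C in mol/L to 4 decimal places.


C = P / H
C = 65 / 844
C = 0.0770 mol/L


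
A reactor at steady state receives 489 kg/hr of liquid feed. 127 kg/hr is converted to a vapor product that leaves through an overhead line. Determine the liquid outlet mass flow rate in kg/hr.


Steady-state mass balance on the main outlet: F_out = F_in - F_removed
F_out = 489 - 127
F_out = 362 kg/hr


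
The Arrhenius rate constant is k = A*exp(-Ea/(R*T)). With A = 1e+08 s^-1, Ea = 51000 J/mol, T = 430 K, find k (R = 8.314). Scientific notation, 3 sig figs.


k = A * exp(-Ea/(R*T))
k = 1e+08 * exp(-51000 / (8.314 * 430))
k = 1e+08 * exp(-14.265654)
k = 6.38e+01


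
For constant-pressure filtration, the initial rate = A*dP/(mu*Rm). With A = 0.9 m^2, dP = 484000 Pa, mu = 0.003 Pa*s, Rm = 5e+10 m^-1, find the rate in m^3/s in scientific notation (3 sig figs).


rate = A * dP / (mu * Rm)
rate = 0.9 * 484000 / (0.003 * 5e+10)
rate = 435600.0 / 1.500e+08
rate = 2.90e-03 m^3/s


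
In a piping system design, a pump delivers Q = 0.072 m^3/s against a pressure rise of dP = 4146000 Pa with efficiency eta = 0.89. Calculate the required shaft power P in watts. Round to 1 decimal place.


P = Q * dP / eta
P = 0.072 * 4146000 / 0.89
P = 298512.0 / 0.89
P = 335406.7 W


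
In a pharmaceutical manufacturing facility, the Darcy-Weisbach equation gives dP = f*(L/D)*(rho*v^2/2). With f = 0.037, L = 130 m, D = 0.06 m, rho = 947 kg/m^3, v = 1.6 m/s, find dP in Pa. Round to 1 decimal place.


dP = f * (L/D) * (rho*v^2/2)
dP = 0.037 * (130/0.06) * (947*1.6^2/2)
L/D = 2166.66666667
rho*v^2/2 = 947*2.56/2 = 1212.16
dP = 0.037 * 2166.66666667 * 1212.16
dP = 97174.8 Pa


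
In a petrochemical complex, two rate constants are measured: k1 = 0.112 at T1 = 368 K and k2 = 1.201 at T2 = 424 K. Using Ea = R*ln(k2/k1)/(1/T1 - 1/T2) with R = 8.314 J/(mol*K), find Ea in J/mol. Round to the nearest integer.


Ea = R * ln(k2/k1) / (1/T1 - 1/T2)
ln(k2/k1) = ln(1.201/0.112) = 2.372411
1/T1 - 1/T2 = 1/368 - 1/424 = 0.000358900738
Ea = 8.314 * 2.372411 / 0.000358900738
Ea = 54957 J/mol


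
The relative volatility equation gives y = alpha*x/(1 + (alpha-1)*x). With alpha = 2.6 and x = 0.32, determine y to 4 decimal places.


y = alpha*x / (1 + (alpha-1)*x)
y = 2.6*0.32 / (1 + (2.6-1)*0.32)
y = 0.832 / (1 + 0.512)
y = 0.832 / 1.512
y = 0.5503


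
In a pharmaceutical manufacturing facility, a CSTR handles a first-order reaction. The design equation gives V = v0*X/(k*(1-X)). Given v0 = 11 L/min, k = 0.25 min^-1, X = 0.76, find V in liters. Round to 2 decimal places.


V = v0 * X / (k * (1 - X))
V = 11 * 0.76 / (0.25 * (1 - 0.76))
V = 8.36 / (0.25 * 0.24)
V = 8.36 / 0.06
V = 139.33 L


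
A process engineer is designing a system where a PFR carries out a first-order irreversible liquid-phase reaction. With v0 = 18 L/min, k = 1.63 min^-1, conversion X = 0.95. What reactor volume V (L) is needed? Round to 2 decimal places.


V = (v0/k) * ln(1/(1-X))
V = (18/1.63) * ln(1/(1-0.95))
V = 11.042945 * ln(20.0)
V = 11.042945 * 2.995732
V = 33.08 L


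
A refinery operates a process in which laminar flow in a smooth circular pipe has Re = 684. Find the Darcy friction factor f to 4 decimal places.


f = 64 / Re
f = 64 / 684
f = 0.0936


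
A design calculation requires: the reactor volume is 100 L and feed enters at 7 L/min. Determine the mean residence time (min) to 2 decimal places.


tau = V / v0
tau = 100 / 7
tau = 14.29 min


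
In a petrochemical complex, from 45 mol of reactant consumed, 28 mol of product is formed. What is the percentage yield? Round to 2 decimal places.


Yield = (moles product / moles consumed) * 100%
Yield = (28 / 45) * 100
Yield = 0.6222 * 100
Yield = 62.22%


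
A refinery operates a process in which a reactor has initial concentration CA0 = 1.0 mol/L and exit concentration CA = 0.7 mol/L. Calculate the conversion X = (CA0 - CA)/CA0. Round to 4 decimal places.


X = (CA0 - CA) / CA0
X = (1.0 - 0.7) / 1.0
X = 0.3 / 1.0
X = 0.3000


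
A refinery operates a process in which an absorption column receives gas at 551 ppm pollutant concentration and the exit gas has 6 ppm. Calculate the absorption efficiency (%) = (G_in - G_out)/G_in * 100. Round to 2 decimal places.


Efficiency = (G_in - G_out) / G_in * 100%
Efficiency = (551 - 6) / 551 * 100
Efficiency = 545 / 551 * 100
Efficiency = 98.91%


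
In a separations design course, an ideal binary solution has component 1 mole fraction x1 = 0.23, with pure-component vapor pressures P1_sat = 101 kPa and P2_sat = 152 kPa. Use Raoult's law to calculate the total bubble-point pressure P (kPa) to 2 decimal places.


P = x1*P1_sat + x2*P2_sat
x2 = 1 - x1 = 1 - 0.23 = 0.77
P = 0.23*101 + 0.77*152
P = 23.23 + 117.04
P = 140.27 kPa


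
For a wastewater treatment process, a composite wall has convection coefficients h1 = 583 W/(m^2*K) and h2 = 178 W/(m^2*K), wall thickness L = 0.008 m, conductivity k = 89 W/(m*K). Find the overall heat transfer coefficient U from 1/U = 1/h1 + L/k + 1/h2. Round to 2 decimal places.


1/U = 1/h1 + L/k + 1/h2
1/U = 1/583 + 0.008/89 + 1/178
1/U = 0.0017152659 + 8.98876e-05 + 0.0056179775
1/U = 0.007423131
U = 134.71 W/(m^2*K)


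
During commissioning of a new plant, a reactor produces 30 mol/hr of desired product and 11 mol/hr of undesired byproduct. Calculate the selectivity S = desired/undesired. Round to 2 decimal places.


S = desired product rate / undesired product rate
S = 30 / 11
S = 2.73


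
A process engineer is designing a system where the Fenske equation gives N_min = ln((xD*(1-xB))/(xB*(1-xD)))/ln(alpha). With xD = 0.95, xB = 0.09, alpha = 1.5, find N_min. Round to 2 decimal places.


N_min = ln((xD*(1-xB))/(xB*(1-xD))) / ln(alpha)
Numerator inside ln: 0.8645 / 0.0045 = 192.111111
ln(192.111111) = 5.258074
ln(alpha) = ln(1.5) = 0.405465
N_min = 5.258074 / 0.405465 = 12.97


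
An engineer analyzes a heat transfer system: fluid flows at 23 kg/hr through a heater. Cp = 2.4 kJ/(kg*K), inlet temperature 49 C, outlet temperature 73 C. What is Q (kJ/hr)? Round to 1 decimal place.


Q = m_dot * Cp * (T2 - T1)
Q = 23 * 2.4 * (73 - 49)
Q = 23 * 2.4 * 24
Q = 1324.8 kJ/hr


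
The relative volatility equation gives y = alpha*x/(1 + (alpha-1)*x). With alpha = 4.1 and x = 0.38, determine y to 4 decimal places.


y = alpha*x / (1 + (alpha-1)*x)
y = 4.1*0.38 / (1 + (4.1-1)*0.38)
y = 1.558 / (1 + 1.178)
y = 1.558 / 2.178
y = 0.7153


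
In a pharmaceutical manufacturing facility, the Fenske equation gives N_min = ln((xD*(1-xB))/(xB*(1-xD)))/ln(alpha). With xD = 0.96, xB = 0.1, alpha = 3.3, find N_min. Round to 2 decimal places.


N_min = ln((xD*(1-xB))/(xB*(1-xD))) / ln(alpha)
Numerator inside ln: 0.864 / 0.004 = 216.0
ln(216.0) = 5.375278
ln(alpha) = ln(3.3) = 1.193922
N_min = 5.375278 / 1.193922 = 4.50


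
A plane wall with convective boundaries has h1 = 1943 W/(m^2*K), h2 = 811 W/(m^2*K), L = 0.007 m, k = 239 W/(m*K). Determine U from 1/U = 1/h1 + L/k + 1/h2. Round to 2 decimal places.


1/U = 1/h1 + L/k + 1/h2
1/U = 1/1943 + 0.007/239 + 1/811
1/U = 0.000514668 + 2.92887e-05 + 0.0012330456
1/U = 0.0017770023
U = 562.75 W/(m^2*K)


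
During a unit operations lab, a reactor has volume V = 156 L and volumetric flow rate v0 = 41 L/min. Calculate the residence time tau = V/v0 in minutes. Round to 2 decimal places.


tau = V / v0
tau = 156 / 41
tau = 3.80 min


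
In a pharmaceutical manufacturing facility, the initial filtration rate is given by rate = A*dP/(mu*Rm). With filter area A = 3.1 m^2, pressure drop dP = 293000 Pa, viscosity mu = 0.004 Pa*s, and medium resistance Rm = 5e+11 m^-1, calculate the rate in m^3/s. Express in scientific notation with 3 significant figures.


rate = A * dP / (mu * Rm)
rate = 3.1 * 293000 / (0.004 * 5e+11)
rate = 908300.0 / 2.000e+09
rate = 4.54e-04 m^3/s


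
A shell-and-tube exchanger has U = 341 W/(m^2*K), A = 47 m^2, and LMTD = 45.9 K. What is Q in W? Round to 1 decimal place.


Q = U * A * LMTD
Q = 341 * 47 * 45.9
Q = 735639.3 W


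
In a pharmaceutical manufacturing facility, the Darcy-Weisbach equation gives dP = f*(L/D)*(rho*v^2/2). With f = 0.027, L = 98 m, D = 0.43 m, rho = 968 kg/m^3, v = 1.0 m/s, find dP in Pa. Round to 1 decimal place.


dP = f * (L/D) * (rho*v^2/2)
dP = 0.027 * (98/0.43) * (968*1.0^2/2)
L/D = 227.90697674
rho*v^2/2 = 968*1.0/2 = 484.0
dP = 0.027 * 227.90697674 * 484.0
dP = 2978.3 Pa


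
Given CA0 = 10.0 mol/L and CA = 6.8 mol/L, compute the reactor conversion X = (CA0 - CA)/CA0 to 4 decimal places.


X = (CA0 - CA) / CA0
X = (10.0 - 6.8) / 10.0
X = 3.2 / 10.0
X = 0.3200


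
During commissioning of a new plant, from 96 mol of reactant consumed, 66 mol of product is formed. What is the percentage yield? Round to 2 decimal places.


Yield = (moles product / moles consumed) * 100%
Yield = (66 / 96) * 100
Yield = 0.6875 * 100
Yield = 68.75%


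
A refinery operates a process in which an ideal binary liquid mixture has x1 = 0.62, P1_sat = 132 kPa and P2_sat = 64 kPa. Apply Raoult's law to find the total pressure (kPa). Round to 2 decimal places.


P = x1*P1_sat + x2*P2_sat
x2 = 1 - x1 = 1 - 0.62 = 0.38
P = 0.62*132 + 0.38*64
P = 81.84 + 24.32
P = 106.16 kPa


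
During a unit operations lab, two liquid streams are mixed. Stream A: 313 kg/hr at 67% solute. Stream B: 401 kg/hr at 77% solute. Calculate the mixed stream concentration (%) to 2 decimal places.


Mass balance on solute: F1*x1 + F2*x2 = F3*x3
F3 = F1 + F2 = 313 + 401 = 714 kg/hr
x3 = (F1*x1 + F2*x2)/F3
x3 = (313*0.67 + 401*0.77) / 714
x3 = 72.62%


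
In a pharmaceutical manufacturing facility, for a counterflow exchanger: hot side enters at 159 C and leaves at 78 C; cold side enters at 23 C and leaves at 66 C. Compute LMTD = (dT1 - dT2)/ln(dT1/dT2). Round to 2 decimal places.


dT1 = Th_in - Tc_out = 159 - 66 = 93
dT2 = Th_out - Tc_in = 78 - 23 = 55
LMTD = (dT1 - dT2) / ln(dT1/dT2)
LMTD = (93 - 55) / ln(93/55)
LMTD = 72.34 K


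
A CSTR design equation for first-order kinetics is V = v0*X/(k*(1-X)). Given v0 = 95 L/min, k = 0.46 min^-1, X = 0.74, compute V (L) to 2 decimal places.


V = v0 * X / (k * (1 - X))
V = 95 * 0.74 / (0.46 * (1 - 0.74))
V = 70.3 / (0.46 * 0.26)
V = 70.3 / 0.1196
V = 587.79 L


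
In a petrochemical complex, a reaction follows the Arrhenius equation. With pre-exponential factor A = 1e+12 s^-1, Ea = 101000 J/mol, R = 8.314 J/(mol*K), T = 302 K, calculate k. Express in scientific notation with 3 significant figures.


k = A * exp(-Ea/(R*T))
k = 1e+12 * exp(-101000 / (8.314 * 302))
k = 1e+12 * exp(-40.225774)
k = 3.39e-06


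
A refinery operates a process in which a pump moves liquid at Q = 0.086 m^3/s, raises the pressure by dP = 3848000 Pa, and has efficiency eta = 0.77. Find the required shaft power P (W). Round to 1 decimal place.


P = Q * dP / eta
P = 0.086 * 3848000 / 0.77
P = 330928.0 / 0.77
P = 429776.6 W


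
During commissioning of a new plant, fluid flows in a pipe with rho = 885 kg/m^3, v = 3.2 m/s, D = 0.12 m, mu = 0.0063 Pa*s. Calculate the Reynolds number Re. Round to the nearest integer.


Re = rho * v * D / mu
Re = 885 * 3.2 * 0.12 / 0.0063
Re = 339.84 / 0.0063
Re = 53943


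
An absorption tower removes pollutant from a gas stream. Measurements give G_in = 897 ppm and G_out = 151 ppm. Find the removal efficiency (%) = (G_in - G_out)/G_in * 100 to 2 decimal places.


Efficiency = (G_in - G_out) / G_in * 100%
Efficiency = (897 - 151) / 897 * 100
Efficiency = 746 / 897 * 100
Efficiency = 83.17%


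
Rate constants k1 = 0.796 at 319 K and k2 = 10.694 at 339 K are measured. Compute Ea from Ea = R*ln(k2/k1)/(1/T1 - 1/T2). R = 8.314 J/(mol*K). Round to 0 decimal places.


Ea = R * ln(k2/k1) / (1/T1 - 1/T2)
ln(k2/k1) = ln(10.694/0.796) = 2.5978389
1/T1 - 1/T2 = 1/319 - 1/339 = 0.000184943731
Ea = 8.314 * 2.5978389 / 0.000184943731
Ea = 116784 J/mol


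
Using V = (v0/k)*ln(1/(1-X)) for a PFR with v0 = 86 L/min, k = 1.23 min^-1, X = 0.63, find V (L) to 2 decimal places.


V = (v0/k) * ln(1/(1-X))
V = (86/1.23) * ln(1/(1-0.63))
V = 69.918699 * ln(2.702703)
V = 69.918699 * 0.994252
V = 69.52 L


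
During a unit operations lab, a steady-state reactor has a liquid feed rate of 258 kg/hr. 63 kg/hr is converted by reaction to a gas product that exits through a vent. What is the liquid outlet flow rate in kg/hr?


Steady-state mass balance on the main outlet: F_out = F_in - F_removed
F_out = 258 - 63
F_out = 195 kg/hr


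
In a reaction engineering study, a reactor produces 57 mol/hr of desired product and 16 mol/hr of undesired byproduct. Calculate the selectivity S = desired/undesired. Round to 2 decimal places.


S = desired product rate / undesired product rate
S = 57 / 16
S = 3.56


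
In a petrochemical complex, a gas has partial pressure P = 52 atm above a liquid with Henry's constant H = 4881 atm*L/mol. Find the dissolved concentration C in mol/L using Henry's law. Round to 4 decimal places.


C = P / H
C = 52 / 4881
C = 0.0107 mol/L


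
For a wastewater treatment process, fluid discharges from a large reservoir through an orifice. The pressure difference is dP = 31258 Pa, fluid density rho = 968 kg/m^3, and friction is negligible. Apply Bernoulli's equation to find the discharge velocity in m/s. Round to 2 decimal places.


v = sqrt(2*dP/rho)
v = sqrt(2*31258/968)
v = sqrt(64.582645)
v = 8.04 m/s


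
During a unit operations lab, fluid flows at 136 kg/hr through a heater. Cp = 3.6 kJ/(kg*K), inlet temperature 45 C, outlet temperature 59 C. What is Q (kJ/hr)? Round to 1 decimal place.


Q = m_dot * Cp * (T2 - T1)
Q = 136 * 3.6 * (59 - 45)
Q = 136 * 3.6 * 14
Q = 6854.4 kJ/hr


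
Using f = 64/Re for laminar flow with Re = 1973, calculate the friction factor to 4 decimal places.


f = 64 / Re
f = 64 / 1973
f = 0.0324


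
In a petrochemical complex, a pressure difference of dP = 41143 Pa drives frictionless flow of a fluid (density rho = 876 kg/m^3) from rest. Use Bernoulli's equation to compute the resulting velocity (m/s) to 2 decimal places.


v = sqrt(2*dP/rho)
v = sqrt(2*41143/876)
v = sqrt(93.93379)
v = 9.69 m/s


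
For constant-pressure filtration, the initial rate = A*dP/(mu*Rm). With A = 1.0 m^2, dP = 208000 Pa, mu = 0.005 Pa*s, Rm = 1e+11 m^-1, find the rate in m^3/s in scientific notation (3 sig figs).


rate = A * dP / (mu * Rm)
rate = 1.0 * 208000 / (0.005 * 1e+11)
rate = 208000.0 / 5.000e+08
rate = 4.16e-04 m^3/s


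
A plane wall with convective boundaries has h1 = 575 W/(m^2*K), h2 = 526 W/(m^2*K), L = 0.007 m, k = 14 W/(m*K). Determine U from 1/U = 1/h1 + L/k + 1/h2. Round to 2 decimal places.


1/U = 1/h1 + L/k + 1/h2
1/U = 1/575 + 0.007/14 + 1/526
1/U = 0.0017391304 + 0.0005 + 0.0019011407
1/U = 0.0041402711
U = 241.53 W/(m^2*K)
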